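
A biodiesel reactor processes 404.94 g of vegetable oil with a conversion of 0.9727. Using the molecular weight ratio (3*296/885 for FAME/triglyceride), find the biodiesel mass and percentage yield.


m_FAME = oil * conv * (3 * 296 / 885) = oil * conv * (888/885)
= 404.94 * 0.9727 * 888 / 885
= 395.2203 g
Y = m_FAME / oil * 100 = conv * (888/885) * 100
= 0.9727 * 888 / 885 * 100
= 97.60%

395.2203 g FAME; Y = 97.60%


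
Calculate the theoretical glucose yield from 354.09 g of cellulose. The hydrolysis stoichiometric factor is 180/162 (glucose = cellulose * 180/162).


glucose = cellulose * 180/162
= 354.09 * 180/162
= 393.4333 g

393.4333 g


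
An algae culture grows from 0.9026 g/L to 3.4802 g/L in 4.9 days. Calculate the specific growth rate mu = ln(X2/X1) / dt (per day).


mu = ln(X2/X1) / dt
= ln(3.4802/0.9026) / 4.9
= 0.2754 per day

0.2754 per day


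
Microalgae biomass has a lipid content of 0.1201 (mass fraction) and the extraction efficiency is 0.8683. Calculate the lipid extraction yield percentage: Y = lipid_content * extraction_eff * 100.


Y = lipid_content * extraction_eff * 100
= 0.1201 * 0.8683 * 100
= 10.4283%

10.4283%


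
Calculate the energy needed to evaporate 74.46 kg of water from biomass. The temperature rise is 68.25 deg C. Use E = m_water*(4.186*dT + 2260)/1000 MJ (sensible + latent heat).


E = m_water * (4.186 * dT + 2260) / 1000
= 74.46 * (4.186 * 68.25 + 2260) / 1000
= 189.5524 MJ

189.5524 MJ


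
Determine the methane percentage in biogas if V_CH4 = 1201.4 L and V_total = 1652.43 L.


CH4% = V_CH4 / V_total * 100
= 1201.4 / 1652.43 * 100
= 72.7050%

72.7050%


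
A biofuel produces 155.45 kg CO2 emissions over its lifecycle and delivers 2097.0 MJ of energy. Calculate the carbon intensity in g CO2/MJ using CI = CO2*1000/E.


CI = CO2 * 1000 / E
= 155.45 * 1000 / 2097.0
= 74.1297 g CO2/MJ

74.1297 g CO2/MJ


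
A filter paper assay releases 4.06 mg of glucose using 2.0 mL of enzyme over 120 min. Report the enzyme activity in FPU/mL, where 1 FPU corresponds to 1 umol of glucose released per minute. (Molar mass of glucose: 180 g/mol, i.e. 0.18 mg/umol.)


Activity = glucose_mg / (0.18 mg/umol * V_mL * t_min)
= 4.06 / (0.18 * 2.0 * 120)
= 0.0940 FPU/mL

0.0940 FPU/mL


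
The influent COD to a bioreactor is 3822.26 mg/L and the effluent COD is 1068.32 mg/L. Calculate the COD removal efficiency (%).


eta = (COD_in - COD_out) / COD_in * 100
= (3822.26 - 1068.32) / 3822.26 * 100
= 72.0500%

72.0500%


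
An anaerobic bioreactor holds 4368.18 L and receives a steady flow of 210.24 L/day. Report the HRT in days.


HRT = V / Q
= 4368.18 / 210.24
= 20.7771 days

20.7771 days


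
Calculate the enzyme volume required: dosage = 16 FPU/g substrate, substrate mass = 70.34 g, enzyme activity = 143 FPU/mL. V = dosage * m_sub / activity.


V = dosage * m_sub / activity
V = 16 * 70.34 / 143
V = 7.8702 mL

7.8702 mL


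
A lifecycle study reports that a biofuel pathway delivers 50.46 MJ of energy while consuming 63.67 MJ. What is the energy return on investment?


EROI = E_out / E_in
= 50.46 / 63.67
= 0.7925

0.7925


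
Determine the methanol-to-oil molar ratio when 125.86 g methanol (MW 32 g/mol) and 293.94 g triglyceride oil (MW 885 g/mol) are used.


Molar ratio = n_MeOH / n_oil = (MeOH/32) / (oil/885) = (MeOH * 885) / (32 * oil)
= (125.86 * 885) / (32 * 293.94)
= 11.8419

11.8419


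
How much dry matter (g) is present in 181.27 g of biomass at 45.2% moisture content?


Wd = Ww * (1 - MC/100)
= 181.27 * (1 - 45.2/100)
= 99.3360 g

99.3360 g


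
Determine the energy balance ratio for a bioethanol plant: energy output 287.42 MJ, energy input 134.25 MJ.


EROI = E_out / E_in
= 287.42 / 134.25
= 2.1409

2.1409


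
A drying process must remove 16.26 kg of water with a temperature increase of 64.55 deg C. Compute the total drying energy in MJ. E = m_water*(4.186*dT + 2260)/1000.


E = m_water * (4.186 * dT + 2260) / 1000
= 16.26 * (4.186 * 64.55 + 2260) / 1000
= 41.1412 MJ

41.1412 MJ


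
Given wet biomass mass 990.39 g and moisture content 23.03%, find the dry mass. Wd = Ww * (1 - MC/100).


Wd = Ww * (1 - MC/100)
= 990.39 * (1 - 23.03/100)
= 762.3032 g

762.3032 g


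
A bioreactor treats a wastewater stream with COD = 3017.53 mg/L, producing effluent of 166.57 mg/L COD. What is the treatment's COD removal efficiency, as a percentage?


eta = (COD_in - COD_out) / COD_in * 100
= (3017.53 - 166.57) / 3017.53 * 100
= 94.4799%

94.4799%


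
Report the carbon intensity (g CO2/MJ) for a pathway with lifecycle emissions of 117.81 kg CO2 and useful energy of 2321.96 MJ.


CI = CO2 * 1000 / E
= 117.81 * 1000 / 2321.96
= 50.7373 g CO2/MJ

50.7373 g CO2/MJ


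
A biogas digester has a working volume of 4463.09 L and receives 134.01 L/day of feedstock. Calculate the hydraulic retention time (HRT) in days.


HRT = V / Q
= 4463.09 / 134.01
= 33.3042 days

33.3042 days


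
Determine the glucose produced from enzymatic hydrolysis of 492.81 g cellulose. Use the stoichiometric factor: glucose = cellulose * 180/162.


glucose = cellulose * 180/162
= 492.81 * 180/162
= 547.5667 g

547.5667 g


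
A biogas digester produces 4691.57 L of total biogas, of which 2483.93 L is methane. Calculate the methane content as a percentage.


CH4% = V_CH4 / V_total * 100
= 2483.93 / 4691.57 * 100
= 52.9445%

52.9445%


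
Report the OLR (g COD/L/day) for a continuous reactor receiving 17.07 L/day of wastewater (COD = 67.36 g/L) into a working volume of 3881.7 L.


OLR = Q * S / V
= 17.07 * 67.36 / 3881.7
= 0.2962 g/L/day

0.2962 g/L/day


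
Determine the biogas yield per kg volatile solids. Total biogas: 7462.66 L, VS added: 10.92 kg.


Y = V / VS
= 7462.66 / 10.92
= 683.3938 L/kg VS

683.3938 L/kg VS


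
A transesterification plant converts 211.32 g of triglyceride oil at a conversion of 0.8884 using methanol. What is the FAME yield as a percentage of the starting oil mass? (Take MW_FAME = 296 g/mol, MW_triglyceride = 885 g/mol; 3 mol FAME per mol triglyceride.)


m_FAME = oil * conv * (3 * 296 / 885) = oil * conv * (888/885)
= 211.32 * 0.8884 * 888 / 885
= 188.3731 g
Y = m_FAME / oil * 100 = conv * (888/885) * 100
= 0.8884 * 888 / 885 * 100
= 89.14%

89.14%


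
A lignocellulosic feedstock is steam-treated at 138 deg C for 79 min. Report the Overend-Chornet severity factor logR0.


logR0 = log10(t * exp((T - 100) / 14.75))
= log10(79 * exp((138 - 100) / 14.75))
= 3.0165

3.0165


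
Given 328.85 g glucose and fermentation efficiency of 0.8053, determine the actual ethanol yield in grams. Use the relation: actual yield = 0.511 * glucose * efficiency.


Actual ethanol: m = 0.511 * 328.85 * 0.8053
m = 135.3245 g

135.3245 g


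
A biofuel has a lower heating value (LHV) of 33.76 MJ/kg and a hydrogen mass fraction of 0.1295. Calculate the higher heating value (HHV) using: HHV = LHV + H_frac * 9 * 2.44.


HHV = LHV + H_frac * 9 * 2.44
= 33.76 + 0.1295 * 9 * 2.44
= 36.6038 MJ/kg

36.6038 MJ/kg


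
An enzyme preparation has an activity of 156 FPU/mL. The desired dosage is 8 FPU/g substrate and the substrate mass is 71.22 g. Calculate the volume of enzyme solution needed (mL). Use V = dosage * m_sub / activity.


V = dosage * m_sub / activity
V = 8 * 71.22 / 156
V = 3.6523 mL

3.6523 mL


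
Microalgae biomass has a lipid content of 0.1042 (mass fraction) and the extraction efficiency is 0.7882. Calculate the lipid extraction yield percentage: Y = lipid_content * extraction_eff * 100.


Y = lipid_content * extraction_eff * 100
= 0.1042 * 0.7882 * 100
= 8.2130%

8.2130%


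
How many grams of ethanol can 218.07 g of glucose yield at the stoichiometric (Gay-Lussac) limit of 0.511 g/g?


Theoretical ethanol yield: m_EtOH = 0.511 * m_glucose
m_EtOH = 0.511 * 218.07 = 111.4338 g

111.4338 g


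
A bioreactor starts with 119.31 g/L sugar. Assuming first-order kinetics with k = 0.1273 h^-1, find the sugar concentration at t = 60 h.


S = S0 * exp(-k * t)
S = 119.31 * exp(-0.1273 * 60)
S = 0.0575 g/L

0.0575 g/L


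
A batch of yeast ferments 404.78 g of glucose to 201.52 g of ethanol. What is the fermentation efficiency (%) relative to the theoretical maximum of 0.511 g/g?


Fermentation efficiency = (actual / (0.511 * glucose)) * 100
= (201.52 / (0.511 * 404.78)) * 100
= 97.4267%

97.4267%


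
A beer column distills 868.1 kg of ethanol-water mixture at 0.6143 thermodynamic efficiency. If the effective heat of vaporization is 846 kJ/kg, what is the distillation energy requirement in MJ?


E = m * 846 / (eta * 1000)
= 868.1 * 846 / (0.6143 * 1000)
= 1195.5276 MJ

1195.5276 MJ


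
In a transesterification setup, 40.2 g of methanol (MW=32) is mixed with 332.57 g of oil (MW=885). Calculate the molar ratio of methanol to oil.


Molar ratio = n_MeOH / n_oil = (MeOH/32) / (oil/885) = (MeOH * 885) / (32 * oil)
= (40.2 * 885) / (32 * 332.57)
= 3.3430

3.3430


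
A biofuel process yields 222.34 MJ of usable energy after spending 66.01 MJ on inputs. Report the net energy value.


NEV = E_out - E_in
= 222.34 - 66.01
= 156.3300 MJ

156.3300 MJ


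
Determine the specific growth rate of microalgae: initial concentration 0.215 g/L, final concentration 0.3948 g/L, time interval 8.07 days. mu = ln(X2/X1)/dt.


mu = ln(X2/X1) / dt
= ln(0.3948/0.215) / 8.07
= 0.0753 per day

0.0753 per day


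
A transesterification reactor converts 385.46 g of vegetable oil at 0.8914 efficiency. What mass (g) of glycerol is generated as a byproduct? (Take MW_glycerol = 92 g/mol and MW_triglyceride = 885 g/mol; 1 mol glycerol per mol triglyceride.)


glycerol = oil * conv * (92/885)
= 385.46 * 0.8914 * 92 / 885
= 35.7188 g

35.7188 g


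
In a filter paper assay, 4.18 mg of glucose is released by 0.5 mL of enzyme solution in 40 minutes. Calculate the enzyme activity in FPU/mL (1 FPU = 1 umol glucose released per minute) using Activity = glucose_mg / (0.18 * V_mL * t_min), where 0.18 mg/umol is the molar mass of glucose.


Activity = glucose_mg / (0.18 mg/umol * V_mL * t_min)
= 4.18 / (0.18 * 0.5 * 40)
= 1.1611 FPU/mL

1.1611 FPU/mL


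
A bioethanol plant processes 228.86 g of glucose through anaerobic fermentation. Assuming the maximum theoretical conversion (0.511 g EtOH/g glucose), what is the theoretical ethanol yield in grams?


Theoretical ethanol yield: m_EtOH = 0.511 * m_glucose
m_EtOH = 0.511 * 228.86 = 116.9475 g

116.9475 g


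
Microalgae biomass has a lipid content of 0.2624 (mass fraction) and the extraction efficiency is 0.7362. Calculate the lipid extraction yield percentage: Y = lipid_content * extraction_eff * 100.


Y = lipid_content * extraction_eff * 100
= 0.2624 * 0.7362 * 100
= 19.3179%

19.3179%


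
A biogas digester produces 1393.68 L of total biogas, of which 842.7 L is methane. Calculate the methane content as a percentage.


CH4% = V_CH4 / V_total * 100
= 842.7 / 1393.68 * 100
= 60.4658%

60.4658%


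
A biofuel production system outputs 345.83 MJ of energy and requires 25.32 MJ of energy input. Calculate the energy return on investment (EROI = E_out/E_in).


EROI = E_out / E_in
= 345.83 / 25.32
= 13.6584

13.6584


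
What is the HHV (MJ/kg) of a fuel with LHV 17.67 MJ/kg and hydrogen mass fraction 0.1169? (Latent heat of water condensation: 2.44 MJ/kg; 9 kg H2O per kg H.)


HHV = LHV + H_frac * 9 * 2.44
= 17.67 + 0.1169 * 9 * 2.44
= 20.2371 MJ/kg

20.2371 MJ/kg


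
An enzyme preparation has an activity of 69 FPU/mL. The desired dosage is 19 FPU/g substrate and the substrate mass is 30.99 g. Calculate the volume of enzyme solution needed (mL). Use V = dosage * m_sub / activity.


V = dosage * m_sub / activity
V = 19 * 30.99 / 69
V = 8.5335 mL

8.5335 mL


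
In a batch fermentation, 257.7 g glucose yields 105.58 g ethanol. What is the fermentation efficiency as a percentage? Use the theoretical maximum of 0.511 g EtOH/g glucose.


Fermentation efficiency = (actual / (0.511 * glucose)) * 100
= (105.58 / (0.511 * 257.7)) * 100
= 80.1764%

80.1764%


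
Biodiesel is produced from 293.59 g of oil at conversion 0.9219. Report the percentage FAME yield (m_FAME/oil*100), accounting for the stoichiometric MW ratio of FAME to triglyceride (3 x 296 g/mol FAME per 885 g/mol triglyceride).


m_FAME = oil * conv * (3 * 296 / 885) = oil * conv * (888/885)
= 293.59 * 0.9219 * 888 / 885
= 271.5781 g
Y = m_FAME / oil * 100 = conv * (888/885) * 100
= 0.9219 * 888 / 885 * 100
= 92.50%

92.50%


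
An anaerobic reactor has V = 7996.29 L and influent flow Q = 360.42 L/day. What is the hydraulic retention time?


HRT = V / Q
= 7996.29 / 360.42
= 22.1860 days

22.1860 days


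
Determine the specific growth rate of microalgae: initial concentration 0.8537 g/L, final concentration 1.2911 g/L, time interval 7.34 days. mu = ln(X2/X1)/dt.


mu = ln(X2/X1) / dt
= ln(1.2911/0.8537) / 7.34
= 0.0564 per day

0.0564 per day


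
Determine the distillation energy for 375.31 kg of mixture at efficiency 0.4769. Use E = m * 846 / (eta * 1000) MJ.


E = m * 846 / (eta * 1000)
= 375.31 * 846 / (0.4769 * 1000)
= 665.7837 MJ

665.7837 MJ


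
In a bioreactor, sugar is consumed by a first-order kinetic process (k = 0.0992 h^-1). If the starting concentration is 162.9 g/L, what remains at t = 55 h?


S = S0 * exp(-k * t)
S = 162.9 * exp(-0.0992 * 55)
S = 0.6957 g/L

0.6957 g/L


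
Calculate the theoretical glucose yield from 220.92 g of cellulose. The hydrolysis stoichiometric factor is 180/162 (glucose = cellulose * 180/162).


glucose = cellulose * 180/162
= 220.92 * 180/162
= 245.4667 g

245.4667 g


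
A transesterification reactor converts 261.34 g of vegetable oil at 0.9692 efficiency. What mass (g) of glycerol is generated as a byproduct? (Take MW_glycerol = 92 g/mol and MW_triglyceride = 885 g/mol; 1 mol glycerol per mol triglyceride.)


glycerol = oil * conv * (92/885)
= 261.34 * 0.9692 * 92 / 885
= 26.3308 g

26.3308 g


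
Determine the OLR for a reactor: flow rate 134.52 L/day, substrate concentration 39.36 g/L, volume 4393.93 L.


OLR = Q * S / V
= 134.52 * 39.36 / 4393.93
= 1.2050 g/L/day

1.2050 g/L/day


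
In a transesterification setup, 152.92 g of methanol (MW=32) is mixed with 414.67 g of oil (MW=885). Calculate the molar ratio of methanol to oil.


Molar ratio = n_MeOH / n_oil = (MeOH/32) / (oil/885) = (MeOH * 885) / (32 * oil)
= (152.92 * 885) / (32 * 414.67)
= 10.1989

10.1989


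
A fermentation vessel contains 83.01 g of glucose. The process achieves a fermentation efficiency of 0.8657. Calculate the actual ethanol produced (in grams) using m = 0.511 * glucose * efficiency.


Actual ethanol: m = 0.511 * 83.01 * 0.8657
m = 36.7214 g

36.7214 g


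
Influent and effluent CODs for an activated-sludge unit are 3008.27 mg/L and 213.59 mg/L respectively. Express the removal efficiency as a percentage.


eta = (COD_in - COD_out) / COD_in * 100
= (3008.27 - 213.59) / 3008.27 * 100
= 92.8999%

92.8999%


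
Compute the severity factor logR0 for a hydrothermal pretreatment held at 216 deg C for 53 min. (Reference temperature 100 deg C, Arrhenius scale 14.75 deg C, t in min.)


logR0 = log10(t * exp((T - 100) / 14.75))
= log10(53 * exp((216 - 100) / 14.75))
= 5.1397

5.1397


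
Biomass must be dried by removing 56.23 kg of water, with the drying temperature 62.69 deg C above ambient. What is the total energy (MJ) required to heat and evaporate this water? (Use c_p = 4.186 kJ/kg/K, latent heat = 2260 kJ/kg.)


E = m_water * (4.186 * dT + 2260) / 1000
= 56.23 * (4.186 * 62.69 + 2260) / 1000
= 141.8357 MJ

141.8357 MJ


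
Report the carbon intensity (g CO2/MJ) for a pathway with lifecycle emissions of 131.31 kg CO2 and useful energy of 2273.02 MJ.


CI = CO2 * 1000 / E
= 131.31 * 1000 / 2273.02
= 57.7690 g CO2/MJ

57.7690 g CO2/MJ


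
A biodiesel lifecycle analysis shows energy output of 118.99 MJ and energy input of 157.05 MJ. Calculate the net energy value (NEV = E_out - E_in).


NEV = E_out - E_in
= 118.99 - 157.05
= -38.0600 MJ

-38.0600 MJ


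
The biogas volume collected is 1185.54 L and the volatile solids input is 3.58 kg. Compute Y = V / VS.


Y = V / VS
= 1185.54 / 3.58
= 331.1564 L/kg VS

331.1564 L/kg VS


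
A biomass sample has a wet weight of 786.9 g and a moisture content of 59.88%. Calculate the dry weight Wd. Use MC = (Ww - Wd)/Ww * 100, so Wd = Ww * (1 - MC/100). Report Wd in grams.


Wd = Ww * (1 - MC/100)
= 786.9 * (1 - 59.88/100)
= 315.7043 g

315.7043 g


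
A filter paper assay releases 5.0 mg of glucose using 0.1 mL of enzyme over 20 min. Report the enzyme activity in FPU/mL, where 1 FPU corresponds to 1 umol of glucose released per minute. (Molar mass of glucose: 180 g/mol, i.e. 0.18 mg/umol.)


Activity = glucose_mg / (0.18 mg/umol * V_mL * t_min)
= 5.0 / (0.18 * 0.1 * 20)
= 13.8889 FPU/mL

13.8889 FPU/mL


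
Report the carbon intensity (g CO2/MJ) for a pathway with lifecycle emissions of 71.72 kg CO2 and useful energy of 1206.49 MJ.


CI = CO2 * 1000 / E
= 71.72 * 1000 / 1206.49
= 59.4452 g CO2/MJ

59.4452 g CO2/MJ


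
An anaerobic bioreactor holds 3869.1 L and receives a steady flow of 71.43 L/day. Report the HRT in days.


HRT = V / Q
= 3869.1 / 71.43
= 54.1663 days

54.1663 days


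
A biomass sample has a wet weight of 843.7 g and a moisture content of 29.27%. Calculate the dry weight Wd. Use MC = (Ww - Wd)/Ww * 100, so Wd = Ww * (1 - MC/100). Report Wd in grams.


Wd = Ww * (1 - MC/100)
= 843.7 * (1 - 29.27/100)
= 596.7490 g

596.7490 g


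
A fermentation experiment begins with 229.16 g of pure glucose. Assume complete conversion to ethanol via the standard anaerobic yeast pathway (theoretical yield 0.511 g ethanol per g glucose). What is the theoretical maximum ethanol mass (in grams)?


Theoretical ethanol yield: m_EtOH = 0.511 * m_glucose
m_EtOH = 0.511 * 229.16 = 117.1008 g

117.1008 g


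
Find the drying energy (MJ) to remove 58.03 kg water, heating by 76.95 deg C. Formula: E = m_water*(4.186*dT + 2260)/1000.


E = m_water * (4.186 * dT + 2260) / 1000
= 58.03 * (4.186 * 76.95 + 2260) / 1000
= 149.8400 MJ

149.8400 MJ


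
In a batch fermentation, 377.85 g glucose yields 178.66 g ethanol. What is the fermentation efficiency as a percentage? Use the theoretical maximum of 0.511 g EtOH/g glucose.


Fermentation efficiency = (actual / (0.511 * glucose)) * 100
= (178.66 / (0.511 * 377.85)) * 100
= 92.5309%

92.5309%


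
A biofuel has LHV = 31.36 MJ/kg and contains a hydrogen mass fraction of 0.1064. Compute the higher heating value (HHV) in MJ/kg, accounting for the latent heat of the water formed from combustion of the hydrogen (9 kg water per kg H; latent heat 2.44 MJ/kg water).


HHV = LHV + H_frac * 9 * 2.44
= 31.36 + 0.1064 * 9 * 2.44
= 33.6965 MJ/kg

33.6965 MJ/kg


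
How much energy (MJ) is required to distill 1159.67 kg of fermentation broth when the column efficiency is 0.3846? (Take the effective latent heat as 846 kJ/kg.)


E = m * 846 / (eta * 1000)
= 1159.67 * 846 / (0.3846 * 1000)
= 2550.9122 MJ

2550.9122 MJ


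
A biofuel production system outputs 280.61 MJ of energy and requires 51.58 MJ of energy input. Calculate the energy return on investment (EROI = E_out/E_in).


EROI = E_out / E_in
= 280.61 / 51.58
= 5.4403

5.4403


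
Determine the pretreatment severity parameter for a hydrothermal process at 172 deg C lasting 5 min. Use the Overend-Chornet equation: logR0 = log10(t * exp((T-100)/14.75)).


logR0 = log10(t * exp((T - 100) / 14.75))
= log10(5 * exp((172 - 100) / 14.75))
= 2.8189

2.8189


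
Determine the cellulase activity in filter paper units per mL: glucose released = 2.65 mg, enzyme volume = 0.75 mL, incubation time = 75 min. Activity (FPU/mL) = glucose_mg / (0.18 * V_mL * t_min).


Activity = glucose_mg / (0.18 mg/umol * V_mL * t_min)
= 2.65 / (0.18 * 0.75 * 75)
= 0.2617 FPU/mL

0.2617 FPU/mL


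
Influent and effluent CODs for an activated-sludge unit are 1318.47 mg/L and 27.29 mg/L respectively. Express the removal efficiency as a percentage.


eta = (COD_in - COD_out) / COD_in * 100
= (1318.47 - 27.29) / 1318.47 * 100
= 97.9302%

97.9302%


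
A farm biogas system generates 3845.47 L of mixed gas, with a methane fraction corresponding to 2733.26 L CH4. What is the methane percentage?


CH4% = V_CH4 / V_total * 100
= 2733.26 / 3845.47 * 100
= 71.0774%

71.0774%


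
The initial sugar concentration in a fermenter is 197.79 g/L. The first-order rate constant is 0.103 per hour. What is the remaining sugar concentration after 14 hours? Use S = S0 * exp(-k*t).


S = S0 * exp(-k * t)
S = 197.79 * exp(-0.103 * 14)
S = 46.7683 g/L

46.7683 g/L


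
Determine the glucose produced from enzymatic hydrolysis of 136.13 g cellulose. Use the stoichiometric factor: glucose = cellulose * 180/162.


glucose = cellulose * 180/162
= 136.13 * 180/162
= 151.2556 g

151.2556 g


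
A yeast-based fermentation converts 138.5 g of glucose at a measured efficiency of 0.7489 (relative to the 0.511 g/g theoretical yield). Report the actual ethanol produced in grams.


Actual ethanol: m = 0.511 * 138.5 * 0.7489
m = 53.0023 g

53.0023 g


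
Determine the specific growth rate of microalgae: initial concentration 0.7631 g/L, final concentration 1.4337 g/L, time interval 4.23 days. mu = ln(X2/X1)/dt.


mu = ln(X2/X1) / dt
= ln(1.4337/0.7631) / 4.23
= 0.1491 per day

0.1491 per day


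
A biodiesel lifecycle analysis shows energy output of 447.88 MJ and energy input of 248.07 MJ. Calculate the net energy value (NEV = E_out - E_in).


NEV = E_out - E_in
= 447.88 - 248.07
= 199.8100 MJ

199.8100 MJ


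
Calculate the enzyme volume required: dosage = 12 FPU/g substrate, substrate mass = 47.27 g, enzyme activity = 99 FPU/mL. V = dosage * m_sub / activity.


V = dosage * m_sub / activity
V = 12 * 47.27 / 99
V = 5.7297 mL

5.7297 mL


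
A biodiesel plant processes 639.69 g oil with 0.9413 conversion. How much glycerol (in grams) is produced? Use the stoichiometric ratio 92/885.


glycerol = oil * conv * (92/885)
= 639.69 * 0.9413 * 92 / 885
= 62.5954 g

62.5954 g


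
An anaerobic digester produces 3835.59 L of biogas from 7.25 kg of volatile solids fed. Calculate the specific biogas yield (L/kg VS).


Y = V / VS
= 3835.59 / 7.25
= 529.0469 L/kg VS

529.0469 L/kg VS


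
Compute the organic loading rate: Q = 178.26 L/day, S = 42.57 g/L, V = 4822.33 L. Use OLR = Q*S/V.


OLR = Q * S / V
= 178.26 * 42.57 / 4822.33
= 1.5736 g/L/day

1.5736 g/L/day


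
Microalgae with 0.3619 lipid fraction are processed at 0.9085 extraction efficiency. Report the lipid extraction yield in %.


Y = lipid_content * extraction_eff * 100
= 0.3619 * 0.9085 * 100
= 32.8786%

32.8786%


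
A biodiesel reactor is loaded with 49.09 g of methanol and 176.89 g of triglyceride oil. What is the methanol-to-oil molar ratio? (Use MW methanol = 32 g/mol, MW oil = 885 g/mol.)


Molar ratio = n_MeOH / n_oil = (MeOH/32) / (oil/885) = (MeOH * 885) / (32 * oil)
= (49.09 * 885) / (32 * 176.89)
= 7.6751

7.6751


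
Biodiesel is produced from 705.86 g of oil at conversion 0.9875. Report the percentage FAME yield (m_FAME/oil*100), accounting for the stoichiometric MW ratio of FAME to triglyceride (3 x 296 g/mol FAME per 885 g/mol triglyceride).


m_FAME = oil * conv * (3 * 296 / 885) = oil * conv * (888/885)
= 705.86 * 0.9875 * 888 / 885
= 699.3996 g
Y = m_FAME / oil * 100 = conv * (888/885) * 100
= 0.9875 * 888 / 885 * 100
= 99.08%

99.08%


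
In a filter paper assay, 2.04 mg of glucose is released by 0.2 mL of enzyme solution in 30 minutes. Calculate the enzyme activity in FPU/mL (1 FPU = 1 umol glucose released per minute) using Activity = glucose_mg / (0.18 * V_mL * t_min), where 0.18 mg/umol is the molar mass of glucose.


Activity = glucose_mg / (0.18 mg/umol * V_mL * t_min)
= 2.04 / (0.18 * 0.2 * 30)
= 1.8889 FPU/mL

1.8889 FPU/mL


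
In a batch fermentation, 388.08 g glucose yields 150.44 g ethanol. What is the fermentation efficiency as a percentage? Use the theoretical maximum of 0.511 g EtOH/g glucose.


Fermentation efficiency = (actual / (0.511 * glucose)) * 100
= (150.44 / (0.511 * 388.08)) * 100
= 75.8615%

75.8615%


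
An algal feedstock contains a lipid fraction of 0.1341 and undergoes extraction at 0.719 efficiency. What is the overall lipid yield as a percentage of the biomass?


Y = lipid_content * extraction_eff * 100
= 0.1341 * 0.719 * 100
= 9.6418%

9.6418%


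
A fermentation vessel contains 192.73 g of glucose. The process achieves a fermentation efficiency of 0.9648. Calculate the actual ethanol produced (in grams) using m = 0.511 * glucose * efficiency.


Actual ethanol: m = 0.511 * 192.73 * 0.9648
m = 95.0184 g

95.0184 g


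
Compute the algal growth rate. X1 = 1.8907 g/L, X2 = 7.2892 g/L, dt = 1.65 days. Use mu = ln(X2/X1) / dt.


mu = ln(X2/X1) / dt
= ln(7.2892/1.8907) / 1.65
= 0.8178 per day

0.8178 per day


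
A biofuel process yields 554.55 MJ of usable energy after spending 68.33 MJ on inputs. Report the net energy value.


NEV = E_out - E_in
= 554.55 - 68.33
= 486.2200 MJ

486.2200 MJ


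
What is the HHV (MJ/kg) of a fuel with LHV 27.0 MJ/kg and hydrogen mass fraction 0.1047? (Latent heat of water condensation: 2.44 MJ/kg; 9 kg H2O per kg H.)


HHV = LHV + H_frac * 9 * 2.44
= 27.0 + 0.1047 * 9 * 2.44
= 29.2992 MJ/kg

29.2992 MJ/kg


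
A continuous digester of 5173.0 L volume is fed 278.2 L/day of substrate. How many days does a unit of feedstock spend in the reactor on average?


HRT = V / Q
= 5173.0 / 278.2
= 18.5945 days

18.5945 days


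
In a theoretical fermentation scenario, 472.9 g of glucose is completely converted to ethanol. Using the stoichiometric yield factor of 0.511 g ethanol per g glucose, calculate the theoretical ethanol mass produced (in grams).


Theoretical ethanol yield: m_EtOH = 0.511 * m_glucose
m_EtOH = 0.511 * 472.9 = 241.6519 g

241.6519 g


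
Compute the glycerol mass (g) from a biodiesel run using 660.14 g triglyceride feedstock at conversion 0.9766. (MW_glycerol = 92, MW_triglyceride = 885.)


glycerol = oil * conv * (92/885)
= 660.14 * 0.9766 * 92 / 885
= 67.0189 g

67.0189 g


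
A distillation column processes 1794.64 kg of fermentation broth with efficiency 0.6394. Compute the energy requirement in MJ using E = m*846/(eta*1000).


E = m * 846 / (eta * 1000)
= 1794.64 * 846 / (0.6394 * 1000)
= 2374.5159 MJ

2374.5159 MJ


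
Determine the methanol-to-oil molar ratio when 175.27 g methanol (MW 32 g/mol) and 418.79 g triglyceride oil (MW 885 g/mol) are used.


Molar ratio = n_MeOH / n_oil = (MeOH/32) / (oil/885) = (MeOH * 885) / (32 * oil)
= (175.27 * 885) / (32 * 418.79)
= 11.5746

11.5746


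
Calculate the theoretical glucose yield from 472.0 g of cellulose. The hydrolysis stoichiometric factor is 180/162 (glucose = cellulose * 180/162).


glucose = cellulose * 180/162
= 472.0 * 180/162
= 524.4444 g

524.4444 g


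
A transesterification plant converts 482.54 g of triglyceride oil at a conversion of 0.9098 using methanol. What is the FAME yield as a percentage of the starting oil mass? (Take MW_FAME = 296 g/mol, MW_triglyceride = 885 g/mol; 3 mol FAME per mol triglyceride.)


m_FAME = oil * conv * (3 * 296 / 885) = oil * conv * (888/885)
= 482.54 * 0.9098 * 888 / 885
= 440.5031 g
Y = m_FAME / oil * 100 = conv * (888/885) * 100
= 0.9098 * 888 / 885 * 100
= 91.29%

91.29%


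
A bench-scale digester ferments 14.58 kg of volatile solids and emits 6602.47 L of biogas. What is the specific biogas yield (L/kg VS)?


Y = V / VS
= 6602.47 / 14.58
= 452.8443 L/kg VS

452.8443 L/kg VS


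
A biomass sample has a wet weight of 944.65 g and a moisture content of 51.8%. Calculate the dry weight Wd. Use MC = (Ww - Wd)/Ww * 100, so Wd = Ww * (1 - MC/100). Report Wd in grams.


Wd = Ww * (1 - MC/100)
= 944.65 * (1 - 51.8/100)
= 455.3213 g

455.3213 g


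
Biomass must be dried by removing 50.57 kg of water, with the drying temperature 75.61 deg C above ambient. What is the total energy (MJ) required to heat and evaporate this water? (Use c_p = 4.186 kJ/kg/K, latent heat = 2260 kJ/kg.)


E = m_water * (4.186 * dT + 2260) / 1000
= 50.57 * (4.186 * 75.61 + 2260) / 1000
= 130.2938 MJ

130.2938 MJ


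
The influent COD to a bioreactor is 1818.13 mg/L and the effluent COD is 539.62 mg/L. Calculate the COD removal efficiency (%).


eta = (COD_in - COD_out) / COD_in * 100
= (1818.13 - 539.62) / 1818.13 * 100
= 70.3201%

70.3201%


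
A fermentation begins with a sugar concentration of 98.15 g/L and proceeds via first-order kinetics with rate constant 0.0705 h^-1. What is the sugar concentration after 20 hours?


S = S0 * exp(-k * t)
S = 98.15 * exp(-0.0705 * 20)
S = 23.9627 g/L

23.9627 g/L


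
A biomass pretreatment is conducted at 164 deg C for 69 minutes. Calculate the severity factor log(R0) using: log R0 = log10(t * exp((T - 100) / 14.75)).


logR0 = log10(t * exp((T - 100) / 14.75))
= log10(69 * exp((164 - 100) / 14.75))
= 3.7232

3.7232


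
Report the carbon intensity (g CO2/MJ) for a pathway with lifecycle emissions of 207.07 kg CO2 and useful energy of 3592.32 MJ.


CI = CO2 * 1000 / E
= 207.07 * 1000 / 3592.32
= 57.6424 g CO2/MJ

57.6424 g CO2/MJ


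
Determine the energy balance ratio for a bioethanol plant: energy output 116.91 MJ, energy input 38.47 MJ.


EROI = E_out / E_in
= 116.91 / 38.47
= 3.0390

3.0390


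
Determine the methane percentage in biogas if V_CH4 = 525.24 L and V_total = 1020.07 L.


CH4% = V_CH4 / V_total * 100
= 525.24 / 1020.07 * 100
= 51.4906%

51.4906%


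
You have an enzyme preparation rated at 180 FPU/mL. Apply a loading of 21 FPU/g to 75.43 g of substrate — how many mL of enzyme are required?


V = dosage * m_sub / activity
V = 21 * 75.43 / 180
V = 8.8002 mL

8.8002 mL


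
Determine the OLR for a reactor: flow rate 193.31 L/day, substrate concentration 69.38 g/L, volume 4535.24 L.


OLR = Q * S / V
= 193.31 * 69.38 / 4535.24
= 2.9573 g/L/day

2.9573 g/L/day


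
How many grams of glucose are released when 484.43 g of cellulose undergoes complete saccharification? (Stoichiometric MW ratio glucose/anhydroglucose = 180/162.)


glucose = cellulose * 180/162
= 484.43 * 180/162
= 538.2556 g

538.2556 g


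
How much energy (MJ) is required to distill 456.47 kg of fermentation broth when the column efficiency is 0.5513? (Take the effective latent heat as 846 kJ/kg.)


E = m * 846 / (eta * 1000)
= 456.47 * 846 / (0.5513 * 1000)
= 700.4782 MJ

700.4782 MJ


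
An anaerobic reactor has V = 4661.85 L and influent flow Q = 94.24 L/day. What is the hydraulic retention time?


HRT = V / Q
= 4661.85 / 94.24
= 49.4678 days

49.4678 days


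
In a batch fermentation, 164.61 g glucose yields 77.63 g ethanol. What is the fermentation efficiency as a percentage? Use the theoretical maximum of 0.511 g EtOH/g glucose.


Fermentation efficiency = (actual / (0.511 * glucose)) * 100
= (77.63 / (0.511 * 164.61)) * 100
= 92.2895%

92.2895%


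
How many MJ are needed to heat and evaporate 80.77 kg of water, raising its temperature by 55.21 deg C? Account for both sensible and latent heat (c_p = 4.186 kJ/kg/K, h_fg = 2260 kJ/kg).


E = m_water * (4.186 * dT + 2260) / 1000
= 80.77 * (4.186 * 55.21 + 2260) / 1000
= 201.2069 MJ

201.2069 MJ


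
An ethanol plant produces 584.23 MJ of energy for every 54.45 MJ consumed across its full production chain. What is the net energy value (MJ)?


NEV = E_out - E_in
= 584.23 - 54.45
= 529.7800 MJ

529.7800 MJ


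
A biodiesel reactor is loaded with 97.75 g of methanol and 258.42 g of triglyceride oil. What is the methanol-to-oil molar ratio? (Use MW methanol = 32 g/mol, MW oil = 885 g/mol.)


Molar ratio = n_MeOH / n_oil = (MeOH/32) / (oil/885) = (MeOH * 885) / (32 * oil)
= (97.75 * 885) / (32 * 258.42)
= 10.4613

10.4613


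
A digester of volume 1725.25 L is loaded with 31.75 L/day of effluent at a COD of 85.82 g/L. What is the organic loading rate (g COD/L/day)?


OLR = Q * S / V
= 31.75 * 85.82 / 1725.25
= 1.5794 g/L/day

1.5794 g/L/day


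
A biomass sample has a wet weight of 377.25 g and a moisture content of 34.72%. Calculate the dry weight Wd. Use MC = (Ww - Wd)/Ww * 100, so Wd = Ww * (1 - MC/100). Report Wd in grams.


Wd = Ww * (1 - MC/100)
= 377.25 * (1 - 34.72/100)
= 246.2688 g

246.2688 g


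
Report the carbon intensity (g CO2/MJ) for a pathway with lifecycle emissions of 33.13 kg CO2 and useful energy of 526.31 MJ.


CI = CO2 * 1000 / E
= 33.13 * 1000 / 526.31
= 62.9477 g CO2/MJ

62.9477 g CO2/MJ


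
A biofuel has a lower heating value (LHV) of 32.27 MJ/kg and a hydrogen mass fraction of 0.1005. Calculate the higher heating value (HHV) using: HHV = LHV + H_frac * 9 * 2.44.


HHV = LHV + H_frac * 9 * 2.44
= 32.27 + 0.1005 * 9 * 2.44
= 34.4770 MJ/kg

34.4770 MJ/kg


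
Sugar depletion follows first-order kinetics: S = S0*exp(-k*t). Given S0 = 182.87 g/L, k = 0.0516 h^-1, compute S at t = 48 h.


S = S0 * exp(-k * t)
S = 182.87 * exp(-0.0516 * 48)
S = 15.3632 g/L

15.3632 g/L


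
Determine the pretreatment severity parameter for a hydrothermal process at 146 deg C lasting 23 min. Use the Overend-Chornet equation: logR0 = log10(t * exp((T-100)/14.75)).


logR0 = log10(t * exp((T - 100) / 14.75))
= log10(23 * exp((146 - 100) / 14.75))
= 2.7161

2.7161


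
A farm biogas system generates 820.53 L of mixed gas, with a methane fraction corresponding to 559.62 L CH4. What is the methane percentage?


CH4% = V_CH4 / V_total * 100
= 559.62 / 820.53 * 100
= 68.2023%

68.2023%


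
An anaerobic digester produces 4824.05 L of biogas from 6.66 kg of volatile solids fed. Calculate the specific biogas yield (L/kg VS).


Y = V / VS
= 4824.05 / 6.66
= 724.3318 L/kg VS

724.3318 L/kg VS


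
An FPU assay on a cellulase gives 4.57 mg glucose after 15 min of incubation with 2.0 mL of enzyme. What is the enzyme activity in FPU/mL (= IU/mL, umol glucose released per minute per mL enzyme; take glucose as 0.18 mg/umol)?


Activity = glucose_mg / (0.18 mg/umol * V_mL * t_min)
= 4.57 / (0.18 * 2.0 * 15)
= 0.8463 FPU/mL

0.8463 FPU/mL


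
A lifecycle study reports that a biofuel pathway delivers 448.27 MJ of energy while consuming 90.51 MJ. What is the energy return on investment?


EROI = E_out / E_in
= 448.27 / 90.51
= 4.9527

4.9527


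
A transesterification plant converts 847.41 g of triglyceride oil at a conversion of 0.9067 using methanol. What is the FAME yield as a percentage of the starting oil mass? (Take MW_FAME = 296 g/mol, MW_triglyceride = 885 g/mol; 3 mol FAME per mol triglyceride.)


m_FAME = oil * conv * (3 * 296 / 885) = oil * conv * (888/885)
= 847.41 * 0.9067 * 888 / 885
= 770.9512 g
Y = m_FAME / oil * 100 = conv * (888/885) * 100
= 0.9067 * 888 / 885 * 100
= 90.98%

90.98%


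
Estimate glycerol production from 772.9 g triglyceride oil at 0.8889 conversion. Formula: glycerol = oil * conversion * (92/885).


glycerol = oil * conv * (92/885)
= 772.9 * 0.8889 * 92 / 885
= 71.4202 g

71.4202 g


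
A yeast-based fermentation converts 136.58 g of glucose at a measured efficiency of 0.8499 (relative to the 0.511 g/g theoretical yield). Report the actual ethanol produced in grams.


Actual ethanol: m = 0.511 * 136.58 * 0.8499
m = 59.3165 g

59.3165 g


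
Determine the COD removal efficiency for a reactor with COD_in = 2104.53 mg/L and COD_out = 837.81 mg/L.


eta = (COD_in - COD_out) / COD_in * 100
= (2104.53 - 837.81) / 2104.53 * 100
= 60.1902%

60.1902%


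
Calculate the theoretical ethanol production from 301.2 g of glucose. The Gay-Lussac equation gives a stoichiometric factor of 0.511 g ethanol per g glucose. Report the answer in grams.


Theoretical ethanol yield: m_EtOH = 0.511 * m_glucose
m_EtOH = 0.511 * 301.2 = 153.9132 g

153.9132 g


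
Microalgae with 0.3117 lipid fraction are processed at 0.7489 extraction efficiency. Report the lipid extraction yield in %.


Y = lipid_content * extraction_eff * 100
= 0.3117 * 0.7489 * 100
= 23.3432%

23.3432%


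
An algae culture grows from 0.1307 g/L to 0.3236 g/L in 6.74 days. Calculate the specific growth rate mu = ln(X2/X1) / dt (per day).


mu = ln(X2/X1) / dt
= ln(0.3236/0.1307) / 6.74
= 0.1345 per day

0.1345 per day


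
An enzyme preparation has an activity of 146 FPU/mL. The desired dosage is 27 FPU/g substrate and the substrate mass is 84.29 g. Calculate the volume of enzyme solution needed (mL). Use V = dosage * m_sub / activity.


V = dosage * m_sub / activity
V = 27 * 84.29 / 146
V = 15.5879 mL

15.5879 mL


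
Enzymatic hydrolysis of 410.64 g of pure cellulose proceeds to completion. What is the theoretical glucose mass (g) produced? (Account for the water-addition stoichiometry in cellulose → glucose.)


glucose = cellulose * 180/162
= 410.64 * 180/162
= 456.2667 g

456.2667 g


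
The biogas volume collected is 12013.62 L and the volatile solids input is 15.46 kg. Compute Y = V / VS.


Y = V / VS
= 12013.62 / 15.46
= 777.0776 L/kg VS

777.0776 L/kg VS


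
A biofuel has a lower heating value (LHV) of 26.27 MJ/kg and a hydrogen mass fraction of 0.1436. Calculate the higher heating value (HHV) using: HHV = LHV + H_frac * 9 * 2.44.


HHV = LHV + H_frac * 9 * 2.44
= 26.27 + 0.1436 * 9 * 2.44
= 29.4235 MJ/kg

29.4235 MJ/kg


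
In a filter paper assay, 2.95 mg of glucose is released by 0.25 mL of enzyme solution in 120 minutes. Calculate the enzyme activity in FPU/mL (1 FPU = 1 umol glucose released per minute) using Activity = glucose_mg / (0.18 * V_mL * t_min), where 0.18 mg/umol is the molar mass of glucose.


Activity = glucose_mg / (0.18 mg/umol * V_mL * t_min)
= 2.95 / (0.18 * 0.25 * 120)
= 0.5463 FPU/mL

0.5463 FPU/mL


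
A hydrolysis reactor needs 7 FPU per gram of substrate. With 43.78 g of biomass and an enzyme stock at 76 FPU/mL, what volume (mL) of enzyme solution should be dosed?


V = dosage * m_sub / activity
V = 7 * 43.78 / 76
V = 4.0324 mL

4.0324 mL


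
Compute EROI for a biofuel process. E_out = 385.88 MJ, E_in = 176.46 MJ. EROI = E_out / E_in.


EROI = E_out / E_in
= 385.88 / 176.46
= 2.1868

2.1868


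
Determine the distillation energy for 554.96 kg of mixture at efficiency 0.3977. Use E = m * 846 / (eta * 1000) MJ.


E = m * 846 / (eta * 1000)
= 554.96 * 846 / (0.3977 * 1000)
= 1180.5284 MJ

1180.5284 MJ


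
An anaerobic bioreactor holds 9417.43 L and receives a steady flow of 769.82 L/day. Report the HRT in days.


HRT = V / Q
= 9417.43 / 769.82
= 12.2333 days

12.2333 days


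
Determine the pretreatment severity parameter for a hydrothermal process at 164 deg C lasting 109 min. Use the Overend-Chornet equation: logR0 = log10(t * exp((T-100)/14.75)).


logR0 = log10(t * exp((T - 100) / 14.75))
= log10(109 * exp((164 - 100) / 14.75))
= 3.9218

3.9218


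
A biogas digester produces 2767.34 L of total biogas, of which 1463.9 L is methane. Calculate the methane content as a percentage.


CH4% = V_CH4 / V_total * 100
= 1463.9 / 2767.34 * 100
= 52.8992%

52.8992%


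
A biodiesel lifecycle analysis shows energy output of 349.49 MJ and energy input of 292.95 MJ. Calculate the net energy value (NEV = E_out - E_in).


NEV = E_out - E_in
= 349.49 - 292.95
= 56.5400 MJ

56.5400 MJ


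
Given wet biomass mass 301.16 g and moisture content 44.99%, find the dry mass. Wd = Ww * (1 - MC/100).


Wd = Ww * (1 - MC/100)
= 301.16 * (1 - 44.99/100)
= 165.6681 g

165.6681 g


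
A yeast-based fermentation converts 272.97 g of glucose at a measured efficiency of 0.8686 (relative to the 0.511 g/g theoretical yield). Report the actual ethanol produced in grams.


Actual ethanol: m = 0.511 * 272.97 * 0.8686
m = 121.1590 g

121.1590 g
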